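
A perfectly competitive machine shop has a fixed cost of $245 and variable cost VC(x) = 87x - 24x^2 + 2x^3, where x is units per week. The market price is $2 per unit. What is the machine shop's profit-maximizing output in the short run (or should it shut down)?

Variable cost is VC = 87x - 24x^2 + 2x^3, so AVC = VC/x = 87 - 24x + 2x^2 and MC = dTC/dx = 87 - 48x + 6x^2.
AVC is minimized where dAVC/dx = -24 + 4x = 0, at x = 6; min AVC = 87 - 24·6 + 2·6^2 = $15.
P = $2 lies below min AVC = $15; no output level covers variable cost.
Shutting down limits the loss to fixed cost, $245.

Shut down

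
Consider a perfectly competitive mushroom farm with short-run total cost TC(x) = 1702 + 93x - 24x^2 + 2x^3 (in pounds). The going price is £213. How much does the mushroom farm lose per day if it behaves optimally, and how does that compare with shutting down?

AVC = 93 - 24x + 2x^2; min AVC = £21 at x = 6. Since P = £213 ≥ min AVC, the firm produces.
With MC = 93 - 48x + 6x^2, P = MC on the upward-sloping part at x* = 10.
TR = 213·10 = 2130. TC = 1702 + 530 = 2232. Profit = 2130 − 2232 = -£102.
By producing, the firm covers all variable cost plus £1600 of fixed cost; shutting down would lose the full £1702.

Profit = -£102 at x = 10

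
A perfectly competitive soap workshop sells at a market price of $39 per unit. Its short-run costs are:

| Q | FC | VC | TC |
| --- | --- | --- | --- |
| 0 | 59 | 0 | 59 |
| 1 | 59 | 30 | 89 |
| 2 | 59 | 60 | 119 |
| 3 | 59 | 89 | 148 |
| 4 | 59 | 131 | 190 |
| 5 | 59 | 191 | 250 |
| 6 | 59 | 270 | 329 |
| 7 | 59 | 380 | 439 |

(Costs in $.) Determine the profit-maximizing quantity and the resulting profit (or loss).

Q = 3; profit = -$31

Profit at each row (π = 39Q − TC): Q=0: -59; Q=1: -50; Q=2: -41; Q=3: -31; Q=4: -34; Q=5: -55; Q=6: -95; Q=7: -166.
Profit is maximized at Q = 3. AVC there is 89/3 = $29.67 ≤ P, so producing beats shutting down (which would give -$59).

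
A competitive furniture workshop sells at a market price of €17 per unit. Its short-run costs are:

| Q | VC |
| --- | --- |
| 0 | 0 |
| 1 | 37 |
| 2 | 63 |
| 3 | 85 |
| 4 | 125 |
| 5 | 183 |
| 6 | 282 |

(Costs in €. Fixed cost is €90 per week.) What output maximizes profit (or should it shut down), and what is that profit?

Tabulate TR − TC: Q=0: -90; Q=1: -110; Q=2: -119; Q=3: -124; Q=4: -147; Q=5: -188; Q=6: -270.
Profit is highest at Q = 0. Equivalently, the lowest AVC in the table is 85/3 ≈ €28.33 at Q = 3, and P = €17 falls below it — price never covers variable cost, so the firm shuts down and loses only its fixed cost.

Q = 0 (shut down); profit = -€90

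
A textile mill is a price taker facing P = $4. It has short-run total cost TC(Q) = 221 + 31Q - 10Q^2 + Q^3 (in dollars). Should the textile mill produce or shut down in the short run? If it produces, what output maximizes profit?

Shut down

Strip out fixed cost: VC = 31Q - 10Q^2 + Q^3. Then AVC = 31 - 10Q + Q^2 and MC = 31 - 20Q + 3Q^2.
AVC is minimized where dAVC/dQ = -10 + 2Q = 0, at Q = 5; min AVC = 31 - 10·5 + 5^2 = $6.
P = $4 lies below min AVC = $6; no output level covers variable cost.
Shutting down limits the loss to fixed cost, $221.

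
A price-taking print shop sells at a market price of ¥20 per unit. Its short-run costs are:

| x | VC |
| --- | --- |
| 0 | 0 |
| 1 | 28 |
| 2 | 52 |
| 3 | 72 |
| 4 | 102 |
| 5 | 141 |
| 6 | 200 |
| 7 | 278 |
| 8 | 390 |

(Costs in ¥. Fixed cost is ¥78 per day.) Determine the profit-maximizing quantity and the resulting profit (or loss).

x = 0 (shut down); profit = -¥78

Profit at each row (π = 20x − TC): x=0: -78; x=1: -86; x=2: -90; x=3: -90; x=4: -100; x=5: -119; x=6: -158; x=7: -216; x=8: -308.
Profit is highest at x = 0. Equivalently, the lowest AVC in the table is 72/3 ≈ ¥24 at x = 3, and P = ¥20 falls below it — price never covers variable cost, so the firm shuts down and loses only its fixed cost.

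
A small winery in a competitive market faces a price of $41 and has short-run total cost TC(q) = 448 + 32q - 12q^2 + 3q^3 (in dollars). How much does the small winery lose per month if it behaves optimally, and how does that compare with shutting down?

Profit = -$394 at q = 3

AVC = 32 - 12q + 3q^2 has its minimum $20 at q = 2; price $41 clears that bar, so the firm operates.
MC = 32 - 24q + 9q^2. Setting P = MC and taking the root on the rising branch gives q* = 3.
TR = 41·3 = 123. TC = 448 + 69 = 517. Profit = 123 − 517 = -$394.
That loss of $394 beats the $448 the firm would lose by shutting down; producing recovers $54 of fixed cost.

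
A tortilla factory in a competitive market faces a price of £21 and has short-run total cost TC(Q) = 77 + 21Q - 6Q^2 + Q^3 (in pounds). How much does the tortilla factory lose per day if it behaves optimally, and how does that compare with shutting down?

Profit = -£45 at Q = 4

AVC = 21 - 6Q + Q^2 has its minimum £12 at Q = 3; price £21 clears that bar, so the firm operates.
With MC = 21 - 12Q + 3Q^2, P = MC on the upward-sloping part at Q* = 4.
TR = 21·4 = 84. TC = 77 + 52 = 129. Profit = 84 − 129 = -£45.
That loss of £45 beats the £77 the firm would lose by shutting down; producing recovers £32 of fixed cost.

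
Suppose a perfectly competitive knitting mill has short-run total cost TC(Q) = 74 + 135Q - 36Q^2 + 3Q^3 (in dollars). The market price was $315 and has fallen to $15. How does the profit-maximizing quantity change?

MC = 135 - 72Q + 9Q^2; the shutdown threshold is min AVC = $27 (at Q = 6).
With P = $315 above the shutdown price, P = MC gives Q = 10.
At P = $15 < min AVC = $27, price no longer covers variable cost at any output, so the firm shuts down: Q = 0.

Output falls from 10 to 0 (the firm shuts down)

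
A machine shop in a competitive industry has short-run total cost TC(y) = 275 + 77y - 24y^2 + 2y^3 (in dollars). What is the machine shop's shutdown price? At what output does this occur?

$5 per unit, at y = 6

The firm shuts down when price falls below the minimum of average variable cost. AVC = VC/y = 77 - 24y + 2y^2.
dAVC/dy = -24 + 4y = 0 gives y = 6. min AVC = 77 - 24·6 + 2·6^2 = 5.
The firm shuts down for any P below $5.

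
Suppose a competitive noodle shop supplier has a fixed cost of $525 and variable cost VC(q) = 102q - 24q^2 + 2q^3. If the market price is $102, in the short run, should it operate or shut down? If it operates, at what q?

Produce at q = 8

From TC, MC = TC'(q) = 102 - 48q + 6q^2 and AVC = VC/q = 102 - 24q + 2q^2.
The AVC parabola has its vertex at q = 24/4 = 6, where AVC = 102 - 24·6 + 2·6^2 = $30.
P = $102 exceeds min AVC = $30, so the firm stays open.
Set P = MC: 102 = 102 - 48q + 6q^2 → -48q + 6q^2 = 0. The roots are q = 0 and q = 8; the profit-maximizing output is on the rising part of MC, so q* = 8.
Check: AVC at q = 8 is $38 ≤ P, so revenue covers variable cost.
Profit = P·q − TC = 102·8 − 829 = -$13, a loss, but smaller than the $525 fixed cost the firm would lose by shutting down.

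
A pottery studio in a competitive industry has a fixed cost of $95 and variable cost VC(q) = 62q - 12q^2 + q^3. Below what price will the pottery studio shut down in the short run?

$26 per unit

The firm shuts down when price falls below the minimum of average variable cost. AVC = VC/q = 62 - 12q + q^2.
dAVC/dq = -12 + 2q = 0 gives q = 6. min AVC = 62 - 12·6 + 6^2 = 26.
So the shutdown price is $26.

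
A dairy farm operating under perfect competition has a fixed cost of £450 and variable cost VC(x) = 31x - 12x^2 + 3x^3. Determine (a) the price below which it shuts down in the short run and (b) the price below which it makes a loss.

Shutdown price = £19; break-even price = £136

AVC = 31 - 12x + 3x^2; minimized at x = 2, giving min AVC = £19. That is the shutdown price.
ATC = 450/x + 31 - 12x + 3x^2. Setting dATC/dx = −450/x^2 − 12 + 6x = 0 gives x = 5 (since 6·5^3 − 12·5^2 = 450).
min ATC = 450/5 + 31 − 12·5 + 3·5^2 = £136. That is the break-even price.
Between these two prices the firm operates at a loss; above £136 it earns a profit.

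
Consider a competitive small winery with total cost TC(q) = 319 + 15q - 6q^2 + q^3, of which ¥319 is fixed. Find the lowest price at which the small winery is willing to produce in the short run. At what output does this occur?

¥6 per unit, at q = 3

Short-run supply begins at min AVC. From VC = 15q - 6q^2 + q^3, AVC = 15 - 6q + q^2.
At the minimum of AVC, MC = AVC. MC = 15 - 12q + 3q^2; setting MC = AVC gives 2q^2 - 6q = 0, so q = 3. min AVC = 6.
For P < ¥6 the firm produces nothing.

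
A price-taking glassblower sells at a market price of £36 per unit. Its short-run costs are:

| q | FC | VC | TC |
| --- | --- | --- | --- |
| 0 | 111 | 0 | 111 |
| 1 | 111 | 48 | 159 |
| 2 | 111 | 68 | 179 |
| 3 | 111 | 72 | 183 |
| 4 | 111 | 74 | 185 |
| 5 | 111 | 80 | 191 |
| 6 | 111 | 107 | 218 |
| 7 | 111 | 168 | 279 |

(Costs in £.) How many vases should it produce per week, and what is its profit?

q = 6; profit = -£2

Compute π = P·q − TC at each output: q=0: -111; q=1: -123; q=2: -107; q=3: -75; q=4: -41; q=5: -11; q=6: -2; q=7: -27.
Profit is maximized at q = 6. AVC there is 107/6 = £17.83 ≤ P, so producing beats shutting down (which would give -£111).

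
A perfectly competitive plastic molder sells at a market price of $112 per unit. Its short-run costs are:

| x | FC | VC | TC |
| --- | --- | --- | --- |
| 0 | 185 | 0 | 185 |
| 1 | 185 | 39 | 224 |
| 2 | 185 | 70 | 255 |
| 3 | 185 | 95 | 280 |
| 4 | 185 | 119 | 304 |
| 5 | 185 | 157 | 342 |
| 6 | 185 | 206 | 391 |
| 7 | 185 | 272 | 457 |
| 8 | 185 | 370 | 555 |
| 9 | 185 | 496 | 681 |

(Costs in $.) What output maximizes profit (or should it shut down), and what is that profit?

Compute π = P·x − TC at each output: x=0: -185; x=1: -112; x=2: -31; x=3: 56; x=4: 144; x=5: 218; x=6: 281; x=7: 327; x=8: 341; x=9: 327.
Profit is maximized at x = 8. AVC there is 370/8 = $46.25 ≤ P, so producing beats shutting down (which would give -$185).

x = 8; profit = $341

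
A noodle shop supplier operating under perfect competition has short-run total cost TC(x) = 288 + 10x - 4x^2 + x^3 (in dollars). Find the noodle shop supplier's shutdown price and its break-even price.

AVC = 10 - 4x + x^2; minimized at x = 2, giving min AVC = $6. That is the shutdown price.
ATC = 288/x + 10 - 4x + x^2. Setting dATC/dx = −288/x^2 − 4 + 2x = 0 gives x = 6 (since 2·6^3 − 4·6^2 = 288).
min ATC = 288/6 + 10 − 4·6 + 6^2 = $70. That is the break-even price.
For $6 ≤ P < $70 the firm produces at a loss; below $6 it shuts down.

Shutdown price = $6; break-even price = $70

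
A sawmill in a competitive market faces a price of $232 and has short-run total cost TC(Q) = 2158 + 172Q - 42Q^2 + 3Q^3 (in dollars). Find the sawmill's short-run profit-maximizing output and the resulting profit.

AVC = 172 - 42Q + 3Q^2; min AVC = $25 at Q = 7. Since P = $232 ≥ min AVC, the firm produces.
With MC = 172 - 84Q + 9Q^2, P = MC on the upward-sloping part at Q* = 10.
TR = 232·10 = 2320. TC = 2158 + 520 = 2678. Profit = 2320 − 2678 = -$358.
Shutting down would mean losing the fixed cost of $2158, so operating at a loss of $358 is better by $1800.

Profit = -$358 at Q = 10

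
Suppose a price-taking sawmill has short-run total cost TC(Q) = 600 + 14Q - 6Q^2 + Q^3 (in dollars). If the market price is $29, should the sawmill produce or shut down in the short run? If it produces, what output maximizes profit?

Produce at Q = 5

Strip out fixed cost: VC = 14Q - 6Q^2 + Q^3. Then AVC = 14 - 6Q + Q^2 and MC = 14 - 12Q + 3Q^2.
The AVC parabola has its vertex at Q = 6/2 = 3, where AVC = 14 - 6·3 + 3^2 = $5.
P = $29 exceeds min AVC = $5, so the firm stays open.
Solving P = MC: -15 - 12Q + 3Q^2 = 0 ⇒ Q = -1 or 5. On the upward-sloping branch, Q* = 5.
Check: AVC at Q = 5 is $9 ≤ P, so revenue covers variable cost.
Profit = P·Q − TC = 29·5 − 645 = -$500, a loss, but smaller than the $600 fixed cost the firm would lose by shutting down.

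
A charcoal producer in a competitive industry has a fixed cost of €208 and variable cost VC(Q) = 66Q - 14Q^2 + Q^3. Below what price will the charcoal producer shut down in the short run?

Short-run supply begins at min AVC. From VC = 66Q - 14Q^2 + Q^3, AVC = 66 - 14Q + Q^2.
At the minimum of AVC, MC = AVC. MC = 66 - 28Q + 3Q^2; setting MC = AVC gives 2Q^2 - 14Q = 0, so Q = 7. min AVC = 17.
The firm shuts down for any P below €17.

€17 per unit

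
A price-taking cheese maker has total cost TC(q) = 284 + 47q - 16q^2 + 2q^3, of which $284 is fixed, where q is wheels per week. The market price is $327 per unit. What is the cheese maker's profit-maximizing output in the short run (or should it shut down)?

Variable cost is VC = 47q - 16q^2 + 2q^3, so AVC = VC/q = 47 - 16q + 2q^2 and MC = dTC/dq = 47 - 32q + 6q^2.
AVC is minimized where dAVC/dq = -16 + 4q = 0, at q = 4; min AVC = 47 - 16·4 + 2·4^2 = $15.
P = $327 exceeds min AVC = $15, so the firm stays open.
Set P = MC: 327 = 47 - 32q + 6q^2 → -280 - 32q + 6q^2 = 0. The roots are q = -14/3 and q = 10; the profit-maximizing output is on the rising part of MC, so q* = 10.
Check: AVC at q = 10 is $87 ≤ P, so revenue covers variable cost.
Profit = P·q − TC = 327·10 − 1154 = $2116.

Produce at q = 10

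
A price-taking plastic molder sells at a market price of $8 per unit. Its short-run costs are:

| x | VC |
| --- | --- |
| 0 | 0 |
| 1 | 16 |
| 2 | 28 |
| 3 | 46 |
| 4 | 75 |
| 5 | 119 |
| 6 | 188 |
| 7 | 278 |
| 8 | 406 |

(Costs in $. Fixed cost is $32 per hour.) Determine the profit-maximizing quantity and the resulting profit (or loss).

Compute π = P·x − TC at each output: x=0: -32; x=1: -40; x=2: -44; x=3: -54; x=4: -75; x=5: -111; x=6: -172; x=7: -254; x=8: -374.
Profit is highest at x = 0. Equivalently, the lowest AVC in the table is 28/2 ≈ $14 at x = 2, and P = $8 falls below it — price never covers variable cost, so the firm shuts down and loses only its fixed cost.

x = 0 (shut down); profit = -$32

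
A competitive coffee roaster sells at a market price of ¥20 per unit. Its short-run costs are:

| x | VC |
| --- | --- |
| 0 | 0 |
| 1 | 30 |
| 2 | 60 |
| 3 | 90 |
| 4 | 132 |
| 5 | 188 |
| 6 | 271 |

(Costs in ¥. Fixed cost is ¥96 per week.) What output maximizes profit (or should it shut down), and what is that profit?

Compute π = P·x − TC at each output: x=0: -96; x=1: -106; x=2: -116; x=3: -126; x=4: -148; x=5: -184; x=6: -247.
Profit is highest at x = 0. Equivalently, the lowest AVC in the table is 30/1 ≈ ¥30 at x = 1, and P = ¥20 falls below it — price never covers variable cost, so the firm shuts down and loses only its fixed cost.

x = 0 (shut down); profit = -¥96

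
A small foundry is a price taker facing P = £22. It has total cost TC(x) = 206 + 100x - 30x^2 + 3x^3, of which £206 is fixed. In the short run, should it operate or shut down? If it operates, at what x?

Shut down

From TC, MC = TC'(x) = 100 - 60x + 9x^2 and AVC = VC/x = 100 - 30x + 3x^2.
AVC is minimized where dAVC/dx = -30 + 6x = 0, at x = 5; min AVC = 100 - 30·5 + 3·5^2 = £25.
Since P = £22 < min AVC = £25, price fails to cover variable cost at any output.
Shutting down limits the loss to fixed cost, £206.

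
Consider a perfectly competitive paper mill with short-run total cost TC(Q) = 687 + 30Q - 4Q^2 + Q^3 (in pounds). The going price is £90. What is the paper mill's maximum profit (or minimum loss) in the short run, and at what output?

AVC = 30 - 4Q + Q^2 has its minimum £26 at Q = 2; price £90 clears that bar, so the firm operates.
With MC = 30 - 8Q + 3Q^2, P = MC on the upward-sloping part at Q* = 6.
TR = 90·6 = 540. TC = 687 + 252 = 939. Profit = 540 − 939 = -£399.
Shutting down would mean losing the fixed cost of £687, so operating at a loss of £399 is better by £288.

Profit = -£399 at Q = 6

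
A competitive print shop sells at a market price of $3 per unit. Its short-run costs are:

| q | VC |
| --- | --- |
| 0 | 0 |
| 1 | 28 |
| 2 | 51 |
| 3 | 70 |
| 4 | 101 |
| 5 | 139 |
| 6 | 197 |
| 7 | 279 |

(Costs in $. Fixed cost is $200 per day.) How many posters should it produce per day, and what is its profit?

Profit at each row (π = 3q − TC): q=0: -200; q=1: -225; q=2: -245; q=3: -261; q=4: -289; q=5: -324; q=6: -379; q=7: -458.
Profit is highest at q = 0. Equivalently, the lowest AVC in the table is 70/3 ≈ $23.33 at q = 3, and P = $3 falls below it — price never covers variable cost, so the firm shuts down and loses only its fixed cost.

q = 0 (shut down); profit = -$200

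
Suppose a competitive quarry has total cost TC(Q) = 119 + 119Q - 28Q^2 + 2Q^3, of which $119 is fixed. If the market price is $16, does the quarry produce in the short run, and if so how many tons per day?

From TC, MC = TC'(Q) = 119 - 56Q + 6Q^2 and AVC = VC/Q = 119 - 28Q + 2Q^2.
AVC hits its minimum where MC = AVC, at Q = 7, giving min AVC = 119 - 28·7 + 2·7^2 = $21.
With P < min AVC ($16 < $21), every unit sold adds to the loss.
The firm minimizes its loss by shutting down and losing only its fixed cost of $119.

Shut down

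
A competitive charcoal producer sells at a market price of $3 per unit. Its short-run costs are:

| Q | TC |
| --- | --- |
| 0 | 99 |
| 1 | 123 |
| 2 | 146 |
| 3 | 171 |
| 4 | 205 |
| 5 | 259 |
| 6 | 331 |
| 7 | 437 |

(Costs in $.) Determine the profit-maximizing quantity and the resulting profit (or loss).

Profit at each row (π = 3Q − TC): Q=0: -99; Q=1: -120; Q=2: -140; Q=3: -162; Q=4: -193; Q=5: -244; Q=6: -313; Q=7: -416.
Profit is highest at Q = 0. Equivalently, the lowest AVC in the table is 47/2 ≈ $23.50 at Q = 2, and P = $3 falls below it — price never covers variable cost, so the firm shuts down and loses only its fixed cost.

Q = 0 (shut down); profit = -$99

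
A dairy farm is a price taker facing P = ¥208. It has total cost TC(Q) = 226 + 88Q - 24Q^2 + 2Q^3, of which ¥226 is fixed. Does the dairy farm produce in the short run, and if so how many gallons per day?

Produce at Q = 10

Variable cost is VC = 88Q - 24Q^2 + 2Q^3, so AVC = VC/Q = 88 - 24Q + 2Q^2 and MC = dTC/dQ = 88 - 48Q + 6Q^2.
AVC is minimized where dAVC/dQ = -24 + 4Q = 0, at Q = 6; min AVC = 88 - 24·6 + 2·6^2 = ¥16.
Since P = ¥208 ≥ min AVC = ¥16, price covers variable cost and the firm should produce.
P = MC gives -120 - 48Q + 6Q^2 = 0, with roots -2 and 10. Take the larger (rising MC): Q* = 10.
Check: AVC at Q = 10 is ¥48 ≤ P, so revenue covers variable cost.
Profit = P·Q − TC = 208·10 − 706 = ¥1374.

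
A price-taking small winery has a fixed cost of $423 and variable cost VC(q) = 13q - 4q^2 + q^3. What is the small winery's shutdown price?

$9 per unit

The firm shuts down when price falls below the minimum of average variable cost. AVC = VC/q = 13 - 4q + q^2.
dAVC/dq = -4 + 2q = 0 gives q = 2. min AVC = 13 - 4·2 + 2^2 = 9.
For P < $9 the firm produces nothing.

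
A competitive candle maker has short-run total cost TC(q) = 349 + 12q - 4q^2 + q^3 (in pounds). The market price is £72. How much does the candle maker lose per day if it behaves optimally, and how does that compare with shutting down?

AVC = 12 - 4q + q^2; min AVC = £8 at q = 2. Since P = £72 ≥ min AVC, the firm produces.
With MC = 12 - 8q + 3q^2, P = MC on the upward-sloping part at q* = 6.
TR = 72·6 = 432. TC = 349 + 144 = 493. Profit = 432 − 493 = -£61.
That loss of £61 beats the £349 the firm would lose by shutting down; producing recovers £288 of fixed cost.

Profit = -£61 at q = 6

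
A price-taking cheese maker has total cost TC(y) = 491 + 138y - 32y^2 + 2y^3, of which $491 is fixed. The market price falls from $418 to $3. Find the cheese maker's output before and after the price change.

MC = 138 - 64y + 6y^2; the shutdown threshold is min AVC = $10 (at y = 8).
At P = $418 ≥ min AVC, set P = MC on the rising branch: y = 14.
At P = $3 < min AVC = $10, price no longer covers variable cost at any output, so the firm shuts down: y = 0.

Output falls from 14 to 0 (the firm shuts down)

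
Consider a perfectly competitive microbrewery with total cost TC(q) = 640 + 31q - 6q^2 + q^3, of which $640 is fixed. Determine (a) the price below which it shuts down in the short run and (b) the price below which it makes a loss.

Shutdown price = $22; break-even price = $127

Shutdown price = min AVC. AVC = 31 - 6q + q^2, with vertex at q = 3 and minimum $22.
ATC = 640/q + 31 - 6q + q^2. Setting dATC/dq = −640/q^2 − 6 + 2q = 0 gives q = 8 (since 2·8^3 − 6·8^2 = 640).
min ATC = 640/8 + 31 − 6·8 + 8^2 = $127. That is the break-even price.
Between these two prices the firm operates at a loss; above $127 it earns a profit.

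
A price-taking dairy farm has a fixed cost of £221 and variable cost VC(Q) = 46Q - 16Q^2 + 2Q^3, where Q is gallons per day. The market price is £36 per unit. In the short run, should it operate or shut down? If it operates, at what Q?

From TC, MC = TC'(Q) = 46 - 32Q + 6Q^2 and AVC = VC/Q = 46 - 16Q + 2Q^2.
AVC hits its minimum where MC = AVC, at Q = 4, giving min AVC = 46 - 16·4 + 2·4^2 = £14.
Because £36 ≥ £14, revenue can cover variable cost; the firm operates.
P = MC gives 10 - 32Q + 6Q^2 = 0, with roots 1/3 and 5. Take the larger (rising MC): Q* = 5.
Check: AVC at Q = 5 is £16 ≤ P, so revenue covers variable cost.
Profit = P·Q − TC = 36·5 − 301 = -£121, a loss, but smaller than the £221 fixed cost the firm would lose by shutting down.

Produce at Q = 5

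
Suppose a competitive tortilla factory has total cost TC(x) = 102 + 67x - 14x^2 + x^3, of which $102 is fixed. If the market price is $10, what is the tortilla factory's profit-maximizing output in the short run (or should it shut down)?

Shut down

From TC, MC = TC'(x) = 67 - 28x + 3x^2 and AVC = VC/x = 67 - 14x + x^2.
The AVC parabola has its vertex at x = 14/2 = 7, where AVC = 67 - 14·7 + 7^2 = $18.
Since P = $10 < min AVC = $18, price fails to cover variable cost at any output.
Shutting down limits the loss to fixed cost, $102.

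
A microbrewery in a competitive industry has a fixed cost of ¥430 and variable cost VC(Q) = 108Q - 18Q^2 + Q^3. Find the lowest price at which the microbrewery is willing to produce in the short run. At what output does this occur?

¥27 per unit, at Q = 9

The shutdown price is the minimum of AVC. VC = 108Q - 18Q^2 + Q^3, so AVC = 108 - 18Q + Q^2.
dAVC/dQ = -18 + 2Q = 0 gives Q = 9. min AVC = 108 - 18·9 + 9^2 = 27.
So the shutdown price is ¥27.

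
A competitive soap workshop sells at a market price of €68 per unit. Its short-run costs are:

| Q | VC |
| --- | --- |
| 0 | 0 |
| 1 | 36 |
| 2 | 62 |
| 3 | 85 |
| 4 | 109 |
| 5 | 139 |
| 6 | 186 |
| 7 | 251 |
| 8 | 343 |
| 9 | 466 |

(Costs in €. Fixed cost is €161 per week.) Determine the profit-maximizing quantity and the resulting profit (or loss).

Profit at each row (π = 68Q − TC): Q=0: -161; Q=1: -129; Q=2: -87; Q=3: -42; Q=4: 2; Q=5: 40; Q=6: 61; Q=7: 64; Q=8: 40; Q=9: -15.
Profit is maximized at Q = 7. AVC there is 251/7 = €35.86 ≤ P, so producing beats shutting down (which would give -€161).

Q = 7; profit = €64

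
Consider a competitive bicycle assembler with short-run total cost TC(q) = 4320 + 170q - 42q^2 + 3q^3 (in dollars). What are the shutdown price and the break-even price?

AVC = 170 - 42q + 3q^2; minimized at q = 7, giving min AVC = $23. That is the shutdown price.
ATC = 4320/q + 170 - 42q + 3q^2. Setting dATC/dq = −4320/q^2 − 42 + 6q = 0 gives q = 12 (since 6·12^3 − 42·12^2 = 4320).
min ATC = 4320/12 + 170 − 42·12 + 3·12^2 = $458. That is the break-even price.
Between these two prices the firm operates at a loss; above $458 it earns a profit.

Shutdown price = $23; break-even price = $458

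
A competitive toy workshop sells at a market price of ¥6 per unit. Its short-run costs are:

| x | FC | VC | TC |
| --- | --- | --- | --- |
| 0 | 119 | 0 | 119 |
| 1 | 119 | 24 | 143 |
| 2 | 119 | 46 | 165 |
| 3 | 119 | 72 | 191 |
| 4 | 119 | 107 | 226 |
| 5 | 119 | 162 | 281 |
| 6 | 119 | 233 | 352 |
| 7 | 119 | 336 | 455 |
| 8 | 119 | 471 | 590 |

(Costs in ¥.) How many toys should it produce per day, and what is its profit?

Profit at each row (π = 6x − TC): x=0: -119; x=1: -137; x=2: -153; x=3: -173; x=4: -202; x=5: -251; x=6: -316; x=7: -413; x=8: -542.
Profit is highest at x = 0. Equivalently, the lowest AVC in the table is 46/2 ≈ ¥23 at x = 2, and P = ¥6 falls below it — price never covers variable cost, so the firm shuts down and loses only its fixed cost.

x = 0 (shut down); profit = -¥119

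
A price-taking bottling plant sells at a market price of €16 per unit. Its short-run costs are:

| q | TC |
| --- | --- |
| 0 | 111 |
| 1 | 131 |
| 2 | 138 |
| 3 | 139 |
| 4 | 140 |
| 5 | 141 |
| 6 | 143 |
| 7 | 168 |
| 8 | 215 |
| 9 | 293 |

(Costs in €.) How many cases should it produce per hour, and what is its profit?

q = 6; profit = -€47

Tabulate TR − TC: q=0: -111; q=1: -115; q=2: -106; q=3: -91; q=4: -76; q=5: -61; q=6: -47; q=7: -56; q=8: -87; q=9: -149.
Profit is maximized at q = 6. AVC there is 32/6 = €5.33 ≤ P, so producing beats shutting down (which would give -€111).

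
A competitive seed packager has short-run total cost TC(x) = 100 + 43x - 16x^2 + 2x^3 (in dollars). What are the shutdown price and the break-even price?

Shutdown price = $11; break-even price = $33

Shutdown price = min AVC. AVC = 43 - 16x + 2x^2, with vertex at x = 4 and minimum $11.
ATC = 100/x + 43 - 16x + 2x^2. Setting dATC/dx = −100/x^2 − 16 + 4x = 0 gives x = 5 (since 4·5^3 − 16·5^2 = 100).
min ATC = 100/5 + 43 − 16·5 + 2·5^2 = $33. That is the break-even price.
Between these two prices the firm operates at a loss; above $33 it earns a profit.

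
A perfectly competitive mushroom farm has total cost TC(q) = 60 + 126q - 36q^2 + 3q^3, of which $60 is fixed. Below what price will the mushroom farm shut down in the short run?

$18 per unit

The firm shuts down when price falls below the minimum of average variable cost. AVC = VC/q = 126 - 36q + 3q^2.
dAVC/dq = -36 + 6q = 0 gives q = 6. min AVC = 126 - 36·6 + 3·6^2 = 18.
The firm shuts down for any P below $18.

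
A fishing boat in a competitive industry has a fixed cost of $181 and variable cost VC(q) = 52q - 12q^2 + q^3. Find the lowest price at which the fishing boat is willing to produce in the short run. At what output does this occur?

The shutdown price is the minimum of AVC. VC = 52q - 12q^2 + q^3, so AVC = 52 - 12q + q^2.
dAVC/dq = -12 + 2q = 0 gives q = 6. min AVC = 52 - 12·6 + 6^2 = 16.
For P < $16 the firm produces nothing.

$16 per unit, at q = 6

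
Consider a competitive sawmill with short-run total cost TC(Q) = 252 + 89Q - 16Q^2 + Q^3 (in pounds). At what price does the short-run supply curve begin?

£25 per unit

The firm shuts down when price falls below the minimum of average variable cost. AVC = VC/Q = 89 - 16Q + Q^2.
At the minimum of AVC, MC = AVC. MC = 89 - 32Q + 3Q^2; setting MC = AVC gives 2Q^2 - 16Q = 0, so Q = 8. min AVC = 25.
The firm shuts down for any P below £25.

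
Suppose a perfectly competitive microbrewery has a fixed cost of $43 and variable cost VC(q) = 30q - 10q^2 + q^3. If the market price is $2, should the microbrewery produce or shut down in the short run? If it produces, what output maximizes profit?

From TC, MC = TC'(q) = 30 - 20q + 3q^2 and AVC = VC/q = 30 - 10q + q^2.
AVC hits its minimum where MC = AVC, at q = 5, giving min AVC = 30 - 10·5 + 5^2 = $5.
P = $2 lies below min AVC = $5; no output level covers variable cost.
Shutting down limits the loss to fixed cost, $43.

Shut down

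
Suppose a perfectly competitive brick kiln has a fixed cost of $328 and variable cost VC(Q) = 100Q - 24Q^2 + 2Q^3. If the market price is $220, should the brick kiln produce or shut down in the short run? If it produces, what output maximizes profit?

Variable cost is VC = 100Q - 24Q^2 + 2Q^3, so AVC = VC/Q = 100 - 24Q + 2Q^2 and MC = dTC/dQ = 100 - 48Q + 6Q^2.
AVC hits its minimum where MC = AVC, at Q = 6, giving min AVC = 100 - 24·6 + 2·6^2 = $28.
P = $220 exceeds min AVC = $28, so the firm stays open.
P = MC gives -120 - 48Q + 6Q^2 = 0, with roots -2 and 10. Take the larger (rising MC): Q* = 10.
Check: AVC at Q = 10 is $60 ≤ P, so revenue covers variable cost.
Profit = P·Q − TC = 220·10 − 928 = $1272.

Produce at Q = 10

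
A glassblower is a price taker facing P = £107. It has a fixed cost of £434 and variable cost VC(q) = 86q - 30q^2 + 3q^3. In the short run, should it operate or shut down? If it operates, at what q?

Variable cost is VC = 86q - 30q^2 + 3q^3, so AVC = VC/q = 86 - 30q + 3q^2 and MC = dTC/dq = 86 - 60q + 9q^2.
The AVC parabola has its vertex at q = 30/6 = 5, where AVC = 86 - 30·5 + 3·5^2 = £11.
P = £107 exceeds min AVC = £11, so the firm stays open.
Solving P = MC: -21 - 60q + 9q^2 = 0 ⇒ q = -1/3 or 7. On the upward-sloping branch, q* = 7.
Check: AVC at q = 7 is £23 ≤ P, so revenue covers variable cost.
Profit = P·q − TC = 107·7 − 595 = £154.

Produce at q = 7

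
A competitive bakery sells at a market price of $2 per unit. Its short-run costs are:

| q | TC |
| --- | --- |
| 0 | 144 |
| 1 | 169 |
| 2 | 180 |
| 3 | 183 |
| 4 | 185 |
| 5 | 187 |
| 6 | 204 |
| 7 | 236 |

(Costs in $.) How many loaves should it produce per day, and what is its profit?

q = 0 (shut down); profit = -$144

Tabulate TR − TC: q=0: -144; q=1: -167; q=2: -176; q=3: -177; q=4: -177; q=5: -177; q=6: -192; q=7: -222.
Profit is highest at q = 0. Equivalently, the lowest AVC in the table is 43/5 ≈ $8.60 at q = 5, and P = $2 falls below it — price never covers variable cost, so the firm shuts down and loses only its fixed cost.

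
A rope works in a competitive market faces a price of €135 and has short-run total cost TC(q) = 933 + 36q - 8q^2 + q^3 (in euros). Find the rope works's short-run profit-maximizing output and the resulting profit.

Profit = -€123 at q = 9

AVC = 36 - 8q + q^2; min AVC = €20 at q = 4. Since P = €135 ≥ min AVC, the firm produces.
With MC = 36 - 16q + 3q^2, P = MC on the upward-sloping part at q* = 9.
TR = 135·9 = 1215. TC = 933 + 405 = 1338. Profit = 1215 − 1338 = -€123.
Shutting down would mean losing the fixed cost of €933, so operating at a loss of €123 is better by €810.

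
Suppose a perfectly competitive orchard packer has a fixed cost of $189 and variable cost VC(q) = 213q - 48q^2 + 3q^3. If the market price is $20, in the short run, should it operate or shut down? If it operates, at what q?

Strip out fixed cost: VC = 213q - 48q^2 + 3q^3. Then AVC = 213 - 48q + 3q^2 and MC = 213 - 96q + 9q^2.
The AVC parabola has its vertex at q = 48/6 = 8, where AVC = 213 - 48·8 + 3·8^2 = $21.
Since P = $20 < min AVC = $21, price fails to cover variable cost at any output.
Best response: produce nothing and absorb the $189 fixed cost.

Shut down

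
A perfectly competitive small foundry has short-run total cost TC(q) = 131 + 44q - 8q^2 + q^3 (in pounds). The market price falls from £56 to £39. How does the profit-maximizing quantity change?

Output falls from 6 to 5

AVC = 44 - 8q + q^2, minimized at q = 4 where min AVC = £28. MC = 44 - 16q + 3q^2.
With P = £56 above the shutdown price, P = MC gives q = 6.
At P = £39 ≥ min AVC, set P = MC: q = 5. The firm stays open but cuts output.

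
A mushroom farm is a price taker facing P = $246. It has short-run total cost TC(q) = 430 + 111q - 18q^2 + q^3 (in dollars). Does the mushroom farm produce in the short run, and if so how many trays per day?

Variable cost is VC = 111q - 18q^2 + q^3, so AVC = VC/q = 111 - 18q + q^2 and MC = dTC/dq = 111 - 36q + 3q^2.
AVC is minimized where dAVC/dq = -18 + 2q = 0, at q = 9; min AVC = 111 - 18·9 + 9^2 = $30.
Since P = $246 ≥ min AVC = $30, price covers variable cost and the firm should produce.
Solving P = MC: -135 - 36q + 3q^2 = 0 ⇒ q = -3 or 15. On the upward-sloping branch, q* = 15.
Check: AVC at q = 15 is $66 ≤ P, so revenue covers variable cost.
Profit = P·q − TC = 246·15 − 1420 = $2270.

Produce at q = 15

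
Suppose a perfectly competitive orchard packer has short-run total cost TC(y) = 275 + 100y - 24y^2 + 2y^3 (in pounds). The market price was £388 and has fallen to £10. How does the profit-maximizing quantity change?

Output falls from 12 to 0 (the firm shuts down)

MC = 100 - 48y + 6y^2; the shutdown threshold is min AVC = £28 (at y = 6).
At P = £388 ≥ min AVC, set P = MC on the rising branch: y = 12.
At P = £10 < min AVC = £28, price no longer covers variable cost at any output, so the firm shuts down: y = 0.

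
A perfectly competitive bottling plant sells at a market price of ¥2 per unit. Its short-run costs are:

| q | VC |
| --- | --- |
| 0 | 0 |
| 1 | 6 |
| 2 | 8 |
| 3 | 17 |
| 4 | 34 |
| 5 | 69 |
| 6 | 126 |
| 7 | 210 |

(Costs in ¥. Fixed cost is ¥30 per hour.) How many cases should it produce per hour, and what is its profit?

Compute π = P·q − TC at each output: q=0: -30; q=1: -34; q=2: -34; q=3: -41; q=4: -56; q=5: -89; q=6: -144; q=7: -226.
Profit is highest at q = 0. Equivalently, the lowest AVC in the table is 8/2 ≈ ¥4 at q = 2, and P = ¥2 falls below it — price never covers variable cost, so the firm shuts down and loses only its fixed cost.

q = 0 (shut down); profit = -¥30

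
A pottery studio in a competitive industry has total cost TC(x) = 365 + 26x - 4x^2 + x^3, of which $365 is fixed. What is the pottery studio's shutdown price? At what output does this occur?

$22 per unit, at x = 2

Short-run supply begins at min AVC. From VC = 26x - 4x^2 + x^3, AVC = 26 - 4x + x^2.
dAVC/dx = -4 + 2x = 0 gives x = 2. min AVC = 26 - 4·2 + 2^2 = 22.
So the shutdown price is $22.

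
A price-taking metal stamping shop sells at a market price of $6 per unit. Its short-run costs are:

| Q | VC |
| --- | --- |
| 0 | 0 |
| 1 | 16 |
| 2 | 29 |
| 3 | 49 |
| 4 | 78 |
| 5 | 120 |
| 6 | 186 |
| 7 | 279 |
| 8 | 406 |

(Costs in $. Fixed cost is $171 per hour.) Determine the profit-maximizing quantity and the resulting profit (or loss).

Tabulate TR − TC: Q=0: -171; Q=1: -181; Q=2: -188; Q=3: -202; Q=4: -225; Q=5: -261; Q=6: -321; Q=7: -408; Q=8: -529.
Profit is highest at Q = 0. Equivalently, the lowest AVC in the table is 29/2 ≈ $14.50 at Q = 2, and P = $6 falls below it — price never covers variable cost, so the firm shuts down and loses only its fixed cost.

Q = 0 (shut down); profit = -$171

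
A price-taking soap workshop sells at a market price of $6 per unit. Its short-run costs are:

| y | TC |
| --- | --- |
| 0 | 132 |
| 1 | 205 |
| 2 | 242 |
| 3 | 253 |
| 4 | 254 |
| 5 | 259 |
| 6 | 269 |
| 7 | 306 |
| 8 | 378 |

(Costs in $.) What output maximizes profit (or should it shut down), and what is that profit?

Compute π = P·y − TC at each output: y=0: -132; y=1: -199; y=2: -230; y=3: -235; y=4: -230; y=5: -229; y=6: -233; y=7: -264; y=8: -330.
Profit is highest at y = 0. Equivalently, the lowest AVC in the table is 137/6 ≈ $22.83 at y = 6, and P = $6 falls below it — price never covers variable cost, so the firm shuts down and loses only its fixed cost.

y = 0 (shut down); profit = -$132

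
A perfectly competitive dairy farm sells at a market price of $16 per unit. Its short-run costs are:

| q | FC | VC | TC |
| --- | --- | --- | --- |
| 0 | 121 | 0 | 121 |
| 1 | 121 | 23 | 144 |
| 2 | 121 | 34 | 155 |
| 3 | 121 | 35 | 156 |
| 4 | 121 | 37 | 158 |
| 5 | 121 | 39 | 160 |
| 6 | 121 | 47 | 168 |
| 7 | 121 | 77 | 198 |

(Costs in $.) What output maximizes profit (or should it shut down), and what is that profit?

Tabulate TR − TC: q=0: -121; q=1: -128; q=2: -123; q=3: -108; q=4: -94; q=5: -80; q=6: -72; q=7: -86.
Profit is maximized at q = 6. AVC there is 47/6 = $7.83 ≤ P, so producing beats shutting down (which would give -$121).

q = 6; profit = -$72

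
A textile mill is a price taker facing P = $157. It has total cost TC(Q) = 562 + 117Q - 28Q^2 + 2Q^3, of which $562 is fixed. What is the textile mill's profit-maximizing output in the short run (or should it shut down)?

Produce at Q = 10

From TC, MC = TC'(Q) = 117 - 56Q + 6Q^2 and AVC = VC/Q = 117 - 28Q + 2Q^2.
The AVC parabola has its vertex at Q = 28/4 = 7, where AVC = 117 - 28·7 + 2·7^2 = $19.
P = $157 exceeds min AVC = $19, so the firm stays open.
P = MC gives -40 - 56Q + 6Q^2 = 0, with roots -2/3 and 10. Take the larger (rising MC): Q* = 10.
Check: AVC at Q = 10 is $37 ≤ P, so revenue covers variable cost.
Profit = P·Q − TC = 157·10 − 932 = $638.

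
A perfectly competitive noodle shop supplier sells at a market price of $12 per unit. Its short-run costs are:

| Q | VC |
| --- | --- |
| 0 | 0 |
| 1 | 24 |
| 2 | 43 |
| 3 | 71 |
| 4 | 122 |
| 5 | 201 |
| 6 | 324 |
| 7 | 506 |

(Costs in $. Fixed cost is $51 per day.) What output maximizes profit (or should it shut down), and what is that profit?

Profit at each row (π = 12Q − TC): Q=0: -51; Q=1: -63; Q=2: -70; Q=3: -86; Q=4: -125; Q=5: -192; Q=6: -303; Q=7: -473.
Profit is highest at Q = 0. Equivalently, the lowest AVC in the table is 43/2 ≈ $21.50 at Q = 2, and P = $12 falls below it — price never covers variable cost, so the firm shuts down and loses only its fixed cost.

Q = 0 (shut down); profit = -$51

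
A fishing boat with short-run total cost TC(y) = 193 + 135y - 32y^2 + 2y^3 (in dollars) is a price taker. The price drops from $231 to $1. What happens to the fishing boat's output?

AVC = 135 - 32y + 2y^2, minimized at y = 8 where min AVC = $7. MC = 135 - 64y + 6y^2.
At P = $231 ≥ min AVC, set P = MC on the rising branch: y = 12.
At P = $1 < min AVC = $7, price no longer covers variable cost at any output, so the firm shuts down: y = 0.

Output falls from 12 to 0 (the firm shuts down)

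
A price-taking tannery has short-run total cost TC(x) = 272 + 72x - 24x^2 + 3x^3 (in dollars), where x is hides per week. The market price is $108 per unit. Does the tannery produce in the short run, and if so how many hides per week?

Strip out fixed cost: VC = 72x - 24x^2 + 3x^3. Then AVC = 72 - 24x + 3x^2 and MC = 72 - 48x + 9x^2.
The AVC parabola has its vertex at x = 24/6 = 4, where AVC = 72 - 24·4 + 3·4^2 = $24.
Since P = $108 ≥ min AVC = $24, price covers variable cost and the firm should produce.
P = MC gives -36 - 48x + 9x^2 = 0, with roots -2/3 and 6. Take the larger (rising MC): x* = 6.
Check: AVC at x = 6 is $36 ≤ P, so revenue covers variable cost.
Profit = P·x − TC = 108·6 − 488 = $160.

Produce at x = 6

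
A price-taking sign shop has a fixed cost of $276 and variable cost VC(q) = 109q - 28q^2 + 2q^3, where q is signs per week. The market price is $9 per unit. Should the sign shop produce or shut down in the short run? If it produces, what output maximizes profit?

Variable cost is VC = 109q - 28q^2 + 2q^3, so AVC = VC/q = 109 - 28q + 2q^2 and MC = dTC/dq = 109 - 56q + 6q^2.
The AVC parabola has its vertex at q = 28/4 = 7, where AVC = 109 - 28·7 + 2·7^2 = $11.
With P < min AVC ($9 < $11), every unit sold adds to the loss.
The firm minimizes its loss by shutting down and losing only its fixed cost of $276.

Shut down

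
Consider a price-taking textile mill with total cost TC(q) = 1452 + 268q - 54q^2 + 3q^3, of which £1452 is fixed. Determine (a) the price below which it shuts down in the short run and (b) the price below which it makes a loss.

AVC = 268 - 54q + 3q^2; minimized at q = 9, giving min AVC = £25. That is the shutdown price.
ATC = 1452/q + 268 - 54q + 3q^2. Setting dATC/dq = −1452/q^2 − 54 + 6q = 0 gives q = 11 (since 6·11^3 − 54·11^2 = 1452).
min ATC = 1452/11 + 268 − 54·11 + 3·11^2 = £169. That is the break-even price.
For £25 ≤ P < £169 the firm produces at a loss; below £25 it shuts down.

Shutdown price = £25; break-even price = £169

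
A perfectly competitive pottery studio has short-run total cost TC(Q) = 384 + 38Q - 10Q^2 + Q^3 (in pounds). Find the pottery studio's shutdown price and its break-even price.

AVC = 38 - 10Q + Q^2; minimized at Q = 5, giving min AVC = £13. That is the shutdown price.
ATC = 384/Q + 38 - 10Q + Q^2. Setting dATC/dQ = −384/Q^2 − 10 + 2Q = 0 gives Q = 8 (since 2·8^3 − 10·8^2 = 384).
min ATC = 384/8 + 38 − 10·8 + 8^2 = £70. That is the break-even price.
Between these two prices the firm operates at a loss; above £70 it earns a profit.

Shutdown price = £13; break-even price = £70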